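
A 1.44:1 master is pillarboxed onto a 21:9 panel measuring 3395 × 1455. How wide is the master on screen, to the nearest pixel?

1.44:1 (1.440) < 21:9 (2.333), so the master fills the height.
Content width = 1455 × 1.440 ≈ 2095.20 px.

2095 px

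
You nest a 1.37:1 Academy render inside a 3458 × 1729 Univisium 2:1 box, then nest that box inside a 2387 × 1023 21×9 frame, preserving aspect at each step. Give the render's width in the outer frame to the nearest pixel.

1.37:1 Academy in 3458×1729: fills the height, so the render is 2368.73 × 1729.00.
The Univisium 2:1 canvas is height-limited in 2387×1023, giving 2046.00 × 1023.00; scale factor 0.5917.
Applying the same ×0.5917: 2368.73 → 1401.51.

1402 px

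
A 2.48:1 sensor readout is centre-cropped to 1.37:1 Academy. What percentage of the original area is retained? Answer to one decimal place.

55.2%

Going from 2.48:1 to 1.37:1 Academy means cutting width while keeping height.
(1.370)/(2.480) ≈ 0.552 of the area survives.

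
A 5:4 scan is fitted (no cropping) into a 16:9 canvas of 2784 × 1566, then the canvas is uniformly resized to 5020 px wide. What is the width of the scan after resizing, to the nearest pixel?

In the 2784×1566 frame the scan fills the height: width = 1566 × 5/4 ≈ 1957.50 px.
Resizing to 5020 px wide multiplies everything by 1.8032: 1957.50 → 3529.69 px.

3530 px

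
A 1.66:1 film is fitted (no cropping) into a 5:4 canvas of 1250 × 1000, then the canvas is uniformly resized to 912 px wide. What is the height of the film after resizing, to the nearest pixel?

In the 1250×1000 frame the film fills the width: height = 1250 / 1.660 ≈ 753.01 px.
Scaling 1250 → 912 is ×0.7296, so the height becomes 753.01 × 0.7296 ≈ 549.40 px.

549 px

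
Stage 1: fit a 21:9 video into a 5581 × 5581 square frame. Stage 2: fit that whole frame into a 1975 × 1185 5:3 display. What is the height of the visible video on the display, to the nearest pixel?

First fit — 21:9 into 5581×5581 spans the width: 5581.00 × 2391.86.
The square canvas is height-limited in 1975×1185, giving 1185.00 × 1185.00; scale factor 0.2123.
The video scales with it: height 2391.86 × 0.2123 ≈ 507.86.

508 px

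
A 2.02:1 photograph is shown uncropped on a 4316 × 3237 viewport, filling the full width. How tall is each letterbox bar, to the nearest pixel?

550 px

Content height = 4316 / 2.020 ≈ 2136.63 px.
Leftover height: 3237 − 2136.63 = 1100.37 px → 550.18 each side.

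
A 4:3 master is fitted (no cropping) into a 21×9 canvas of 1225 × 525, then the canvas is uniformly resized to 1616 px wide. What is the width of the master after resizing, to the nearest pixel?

923 px

At 1225×525 the master is height-limited, so width = 525 × 4/3 ≈ 700.00 px.
Scaling 1225 → 1616 is ×1.3192, so the width becomes 700.00 × 1.3192 ≈ 923.43 px.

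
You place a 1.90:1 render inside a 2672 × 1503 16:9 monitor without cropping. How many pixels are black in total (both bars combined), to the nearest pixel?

258340 pixels

1.90:1 is wider than 16:9, so it spans the full width.
That makes the image 1406.3158 px tall (2672 / 1.900).
1503 − 1406.3158 = 96.6842 px of bars.
Across the 2672-px span: 96.6842 × 2672 ≈ 258340 px.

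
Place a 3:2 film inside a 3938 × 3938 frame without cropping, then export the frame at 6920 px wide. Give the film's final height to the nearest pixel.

4613 px

Fitted into 3938×3938, the film spans the width; its height is 3938 × 2/3 ≈ 2625.33 px.
Resizing to 6920 px wide multiplies everything by 1.7572: 2625.33 → 4613.33 px.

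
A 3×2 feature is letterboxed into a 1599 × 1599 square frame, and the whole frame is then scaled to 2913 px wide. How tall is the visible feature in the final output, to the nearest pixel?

1942 px

Fitted into 1599×1599, the feature spans the width; its height is 1599 × 2/3 ≈ 1066.00 px.
Scaling 1599 → 2913 is ×1.8218, so the height becomes 1066.00 × 1.8218 ≈ 1942.00 px.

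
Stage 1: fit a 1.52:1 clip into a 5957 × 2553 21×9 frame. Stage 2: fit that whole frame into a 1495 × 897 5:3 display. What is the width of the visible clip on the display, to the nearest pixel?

974 px

1.52:1 in 5957×2553: fills the height, so the clip is 3880.56 × 2553.00.
21×9 in 1495×897: fills the width, so the intermediate becomes 1495.00 × 640.71 — a scale of ×0.2510.
Applying the same ×0.2510: 3880.56 → 973.89.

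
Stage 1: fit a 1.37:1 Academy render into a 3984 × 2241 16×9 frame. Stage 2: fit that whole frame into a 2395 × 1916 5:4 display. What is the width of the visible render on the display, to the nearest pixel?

1846 px

First fit — 1.37:1 Academy into 3984×2241 spans the height: 3070.17 × 2241.00.
16×9 in 2395×1916: fills the width, so the intermediate becomes 2395.00 × 1347.19 — a scale of ×0.6012.
The render scales with it: width 3070.17 × 0.6012 ≈ 1845.65.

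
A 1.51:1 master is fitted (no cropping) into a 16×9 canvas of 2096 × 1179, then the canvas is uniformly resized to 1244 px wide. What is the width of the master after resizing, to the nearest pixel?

Fitted into 2096×1179, the master spans the height; its width is 1179 × 1.510 ≈ 1780.29 px.
Resizing to 1244 px wide multiplies everything by 0.5935: 1780.29 → 1056.62 px.

1057 px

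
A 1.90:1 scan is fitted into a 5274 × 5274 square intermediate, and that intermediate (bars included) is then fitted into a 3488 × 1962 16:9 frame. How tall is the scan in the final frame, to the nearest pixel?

1033 px

1.90:1 in 5274×5274: fills the width, so the scan is 5274.00 × 2775.79.
square in 3488×1962: fills the height, so the intermediate becomes 1962.00 × 1962.00 — a scale of ×0.3720.
The scan scales with it: height 2775.79 × 0.3720 ≈ 1032.63.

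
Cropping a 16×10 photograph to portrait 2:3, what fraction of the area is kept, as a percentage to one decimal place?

41.7%

Going from 16×10 to portrait 2:3 means cutting width while keeping height.
Fraction kept = (0.667)/(1.600) ≈ 41.67%.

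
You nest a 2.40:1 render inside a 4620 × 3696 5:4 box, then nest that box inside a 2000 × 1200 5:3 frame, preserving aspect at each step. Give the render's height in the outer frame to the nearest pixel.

625 px

First fit — 2.40:1 into 4620×3696 spans the width: 4620.00 × 1925.00.
5:4 in 2000×1200: fills the height, so the intermediate becomes 1500.00 × 1200.00 — a scale of ×0.3247.
So the render's height is 1925.00 × 0.3247 ≈ 625.00.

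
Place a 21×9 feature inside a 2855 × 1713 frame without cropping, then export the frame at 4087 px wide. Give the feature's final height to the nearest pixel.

1752 px

At 2855×1713 the feature is width-limited, so height = 2855 × 9/21 ≈ 1223.57 px.
Scaling 2855 → 4087 is ×1.4315, so the height becomes 1223.57 × 1.4315 ≈ 1751.57 px.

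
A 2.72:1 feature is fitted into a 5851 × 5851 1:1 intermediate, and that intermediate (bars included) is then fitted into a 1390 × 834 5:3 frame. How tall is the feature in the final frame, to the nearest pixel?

2.72:1 in 5851×5851: fills the width, so the feature is 5851.00 × 2151.10.
Second fit — the 1:1 canvas into 1390×834 spans the height: 834.00 × 834.00 (×0.1425 from 5851×5851).
So the feature's height is 2151.10 × 0.1425 ≈ 306.62.

307 px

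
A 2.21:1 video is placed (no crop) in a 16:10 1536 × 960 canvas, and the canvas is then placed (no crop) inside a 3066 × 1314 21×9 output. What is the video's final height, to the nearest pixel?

951 px

Inside the 1536×960 canvas the video is width-limited at 1536.00 × 695.02.
Second fit — the 16:10 canvas into 3066×1314 spans the height: 2102.40 × 1314.00 (×1.3687 from 1536×960).
So the video's height is 695.02 × 1.3687 ≈ 951.31.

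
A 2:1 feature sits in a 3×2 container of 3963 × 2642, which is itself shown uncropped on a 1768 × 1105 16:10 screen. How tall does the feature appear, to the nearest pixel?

First fit — 2:1 into 3963×2642 spans the width: 3963.00 × 1981.50.
Second fit — the 3×2 canvas into 1768×1105 spans the height: 1657.50 × 1105.00 (×0.4182 from 3963×2642).
So the feature's height is 1981.50 × 0.4182 ≈ 828.75.

829 px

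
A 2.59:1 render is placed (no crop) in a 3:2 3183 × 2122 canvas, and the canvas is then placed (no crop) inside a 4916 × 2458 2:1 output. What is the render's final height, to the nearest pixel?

1424 px

First fit — 2.59:1 into 3183×2122 spans the width: 3183.00 × 1228.96.
Second fit — the 3:2 canvas into 4916×2458 spans the height: 3687.00 × 2458.00 (×1.1583 from 3183×2122).
Applying the same ×1.1583: 1228.96 → 1423.55.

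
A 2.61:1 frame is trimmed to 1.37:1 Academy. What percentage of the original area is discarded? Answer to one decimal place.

The height stays; only width is cut (since 1.37:1 Academy is narrower than 2.61:1).
(1.370)/(2.610) ≈ 0.525 of the area survives, leaving 47.51% discarded.

47.5%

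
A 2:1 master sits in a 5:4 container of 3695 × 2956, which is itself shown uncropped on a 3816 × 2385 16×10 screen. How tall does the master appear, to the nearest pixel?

First fit — 2:1 into 3695×2956 spans the width: 3695.00 × 1847.50.
The 5:4 canvas is height-limited in 3816×2385, giving 2981.25 × 2385.00; scale factor 0.8068.
Applying the same ×0.8068: 1847.50 → 1490.62.

1491 px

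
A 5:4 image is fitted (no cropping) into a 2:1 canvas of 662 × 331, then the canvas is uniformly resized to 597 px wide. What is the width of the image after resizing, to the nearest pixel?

At 662×331 the image is height-limited, so width = 331 × 5/4 ≈ 413.75 px.
Scaling 662 → 597 is ×0.9018, so the width becomes 413.75 × 0.9018 ≈ 373.12 px.

373 px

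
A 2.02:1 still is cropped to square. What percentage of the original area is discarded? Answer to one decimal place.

The height stays; only width is cut (since square is narrower than 2.02:1).
(1.000)/(2.020) ≈ 0.495 of the area survives, leaving 50.50% discarded.

50.5%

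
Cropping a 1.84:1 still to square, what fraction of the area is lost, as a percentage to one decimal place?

45.7%

Going from 1.84:1 to square means cutting width while keeping height.
Area ratio = (1.000)/(1.840) = 54.35%; the remaining 45.65% is cropped out.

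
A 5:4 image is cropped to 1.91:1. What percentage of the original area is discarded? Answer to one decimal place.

The width stays; only height is cut (since 1.91:1 is wider than 5:4).
(1.250)/(1.910) ≈ 0.654 of the area survives, leaving 34.55% discarded.

34.6%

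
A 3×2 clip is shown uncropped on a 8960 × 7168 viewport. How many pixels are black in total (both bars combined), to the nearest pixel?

Since 1.500 > 1.250, the clip is width-limited.
The clip is 8960 × 2/3 ≈ 5973.3333 px tall.
Leftover height: 7168 − 5973.3333 = 1194.6667 px.
That's 1194.6667 × 8960 ≈ 10704213 black pixels.

10704213 pixels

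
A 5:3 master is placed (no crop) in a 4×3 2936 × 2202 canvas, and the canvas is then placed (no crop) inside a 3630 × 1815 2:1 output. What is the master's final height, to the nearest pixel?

First fit — 5:3 into 2936×2202 spans the width: 2936.00 × 1761.60.
The 4×3 canvas is height-limited in 3630×1815, giving 2420.00 × 1815.00; scale factor 0.8243.
Applying the same ×0.8243: 1761.60 → 1452.00.

1452 px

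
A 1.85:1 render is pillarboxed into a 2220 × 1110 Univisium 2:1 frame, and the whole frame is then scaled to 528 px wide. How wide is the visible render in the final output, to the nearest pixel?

In the 2220×1110 frame the render fills the height: width = 1110 × 1.850 ≈ 2053.50 px.
Scaling 2220 → 528 is ×0.2378, so the width becomes 2053.50 × 0.2378 ≈ 488.40 px.

488 px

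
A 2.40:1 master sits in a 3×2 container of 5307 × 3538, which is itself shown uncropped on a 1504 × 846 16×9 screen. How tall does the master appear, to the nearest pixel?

529 px

Inside the 5307×3538 canvas the master is width-limited at 5307.00 × 2211.25.
3×2 in 1504×846: fills the height, so the intermediate becomes 1269.00 × 846.00 — a scale of ×0.2391.
So the master's height is 2211.25 × 0.2391 ≈ 528.75.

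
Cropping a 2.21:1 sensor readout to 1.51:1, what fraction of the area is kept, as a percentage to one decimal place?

68.3%

The height stays; only width is cut (since 1.51:1 is narrower than 2.21:1).
Area ratio = (1.510)/(2.210) = 68.33% retained.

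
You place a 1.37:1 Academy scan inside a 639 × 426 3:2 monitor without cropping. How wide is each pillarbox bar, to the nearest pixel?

1.37:1 Academy is narrower than 3:2, so it spans the full height.
That makes the image 583.62 px wide (426 × 1.370).
Black = 639 − 583.62 = 55.38 px, or 27.69 per bar.

28 px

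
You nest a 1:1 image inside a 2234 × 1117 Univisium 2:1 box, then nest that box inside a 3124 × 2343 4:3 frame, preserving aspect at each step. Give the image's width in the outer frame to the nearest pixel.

Inside the 2234×1117 canvas the image is height-limited at 1117.00 × 1117.00.
Univisium 2:1 in 3124×2343: fills the width, so the intermediate becomes 3124.00 × 1562.00 — a scale of ×1.3984.
So the image's width is 1117.00 × 1.3984 ≈ 1562.00.

1562 px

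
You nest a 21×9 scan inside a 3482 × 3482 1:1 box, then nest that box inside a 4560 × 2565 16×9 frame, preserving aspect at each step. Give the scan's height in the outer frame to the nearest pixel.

1099 px

21×9 in 3482×3482: fills the width, so the scan is 3482.00 × 1492.29.
1:1 in 4560×2565: fills the height, so the intermediate becomes 2565.00 × 2565.00 — a scale of ×0.7366.
The scan scales with it: height 1492.29 × 0.7366 ≈ 1099.29.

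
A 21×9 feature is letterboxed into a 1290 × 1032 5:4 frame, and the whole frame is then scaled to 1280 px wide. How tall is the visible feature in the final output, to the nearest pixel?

549 px

In the 1290×1032 frame the feature fills the width: height = 1290 × 9/21 ≈ 552.86 px.
Scaling 1290 → 1280 is ×0.9922, so the height becomes 552.86 × 0.9922 ≈ 548.57 px.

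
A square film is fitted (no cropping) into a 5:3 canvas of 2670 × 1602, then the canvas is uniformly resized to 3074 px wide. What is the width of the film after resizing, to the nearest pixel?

At 2670×1602 the film is height-limited, so width = 1602 × 1/1 ≈ 1602.00 px.
Resizing to 3074 px wide multiplies everything by 1.1513: 1602.00 → 1844.40 px.

1844 px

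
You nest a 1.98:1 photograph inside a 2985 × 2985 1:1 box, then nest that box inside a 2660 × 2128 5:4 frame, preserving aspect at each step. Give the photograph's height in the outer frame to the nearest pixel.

1.98:1 in 2985×2985: fills the width, so the photograph is 2985.00 × 1507.58.
1:1 in 2660×2128: fills the height, so the intermediate becomes 2128.00 × 2128.00 — a scale of ×0.7129.
So the photograph's height is 1507.58 × 0.7129 ≈ 1074.75.

1075 px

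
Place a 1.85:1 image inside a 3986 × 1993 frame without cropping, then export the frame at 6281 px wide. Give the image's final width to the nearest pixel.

At 3986×1993 the image is height-limited, so width = 1993 × 1.850 ≈ 3687.05 px.
Scaling 3986 → 6281 is ×1.5758, so the width becomes 3687.05 × 1.5758 ≈ 5809.93 px.

5810 px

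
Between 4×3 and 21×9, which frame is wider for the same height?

4×3 = 1.333 and 21×9 = 2.333; 2.333 > 1.333.

21×9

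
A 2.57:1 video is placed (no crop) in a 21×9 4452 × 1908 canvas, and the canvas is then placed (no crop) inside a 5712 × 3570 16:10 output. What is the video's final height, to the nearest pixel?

Inside the 4452×1908 canvas the video is width-limited at 4452.00 × 1732.30.
21×9 in 5712×3570: fills the width, so the intermediate becomes 5712.00 × 2448.00 — a scale of ×1.2830.
So the video's height is 1732.30 × 1.2830 ≈ 2222.57.

2223 px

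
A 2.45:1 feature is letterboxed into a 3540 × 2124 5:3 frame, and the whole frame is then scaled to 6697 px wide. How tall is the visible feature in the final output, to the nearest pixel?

At 3540×2124 the feature is width-limited, so height = 3540 / 2.450 ≈ 1444.90 px.
Scaling 3540 → 6697 is ×1.8918, so the height becomes 1444.90 × 1.8918 ≈ 2733.47 px.

2733 px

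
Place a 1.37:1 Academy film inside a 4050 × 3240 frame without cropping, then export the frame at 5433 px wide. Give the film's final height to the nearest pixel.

At 4050×3240 the film is width-limited, so height = 4050 / 1.370 ≈ 2956.20 px.
Scaling 4050 → 5433 is ×1.3415, so the height becomes 2956.20 × 1.3415 ≈ 3965.69 px.

3966 px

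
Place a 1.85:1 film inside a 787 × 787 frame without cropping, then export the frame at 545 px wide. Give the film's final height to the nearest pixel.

295 px

In the 787×787 frame the film fills the width: height = 787 / 1.850 ≈ 425.41 px.
Resizing to 545 px wide multiplies everything by 0.6925: 425.41 → 294.59 px.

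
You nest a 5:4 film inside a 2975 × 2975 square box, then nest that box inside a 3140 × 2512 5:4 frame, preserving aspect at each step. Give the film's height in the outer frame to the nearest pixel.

2010 px

5:4 in 2975×2975: fills the width, so the film is 2975.00 × 2380.00.
Second fit — the square canvas into 3140×2512 spans the height: 2512.00 × 2512.00 (×0.8444 from 2975×2975).
The film scales with it: height 2380.00 × 0.8444 ≈ 2009.60.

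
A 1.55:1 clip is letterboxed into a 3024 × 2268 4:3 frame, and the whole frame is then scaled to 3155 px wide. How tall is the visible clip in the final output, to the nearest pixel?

2035 px

In the 3024×2268 frame the clip fills the width: height = 3024 / 1.550 ≈ 1950.97 px.
Scaling 3024 → 3155 is ×1.0433, so the height becomes 1950.97 × 1.0433 ≈ 2035.48 px.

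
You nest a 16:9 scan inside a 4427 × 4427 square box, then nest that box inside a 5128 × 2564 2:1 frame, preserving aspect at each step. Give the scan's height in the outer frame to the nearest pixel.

Inside the 4427×4427 canvas the scan is width-limited at 4427.00 × 2490.19.
The square canvas is height-limited in 5128×2564, giving 2564.00 × 2564.00; scale factor 0.5792.
The scan scales with it: height 2490.19 × 0.5792 ≈ 1442.25.

1442 px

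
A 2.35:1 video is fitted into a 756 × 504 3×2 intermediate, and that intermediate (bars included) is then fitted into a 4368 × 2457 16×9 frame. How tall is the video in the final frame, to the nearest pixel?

1568 px

First fit — 2.35:1 into 756×504 spans the width: 756.00 × 321.70.
The 3×2 canvas is height-limited in 4368×2457, giving 3685.50 × 2457.00; scale factor 4.8750.
The video scales with it: height 321.70 × 4.8750 ≈ 1568.30.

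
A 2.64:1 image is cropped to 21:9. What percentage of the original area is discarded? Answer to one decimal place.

11.6%

The height stays; only width is cut (since 21:9 is narrower than 2.64:1).
Fraction kept = (2.333)/(2.640) ≈ 88.38%, so 11.62% is lost.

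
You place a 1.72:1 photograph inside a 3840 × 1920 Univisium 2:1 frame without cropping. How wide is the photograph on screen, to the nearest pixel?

1.72:1 is narrower than Univisium 2:1, so it spans the full height.
Content width = 1920 × 1.720 ≈ 3302.40 px.

3302 px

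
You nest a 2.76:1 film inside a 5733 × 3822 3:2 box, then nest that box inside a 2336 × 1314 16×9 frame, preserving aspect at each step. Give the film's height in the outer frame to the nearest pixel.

First fit — 2.76:1 into 5733×3822 spans the width: 5733.00 × 2077.17.
3:2 in 2336×1314: fills the height, so the intermediate becomes 1971.00 × 1314.00 — a scale of ×0.3438.
So the film's height is 2077.17 × 0.3438 ≈ 714.13.

714 px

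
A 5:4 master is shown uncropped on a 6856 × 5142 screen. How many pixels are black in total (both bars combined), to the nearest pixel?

5:4 is narrower than 4:3, so it spans the full height.
The master is 5142 × 5/4 ≈ 6427.5000 px wide.
Leftover width: 6856 − 6427.5000 = 428.5000 px.
Bar area = 428.5000 × 5142 ≈ 2203347 px.

2203347 pixels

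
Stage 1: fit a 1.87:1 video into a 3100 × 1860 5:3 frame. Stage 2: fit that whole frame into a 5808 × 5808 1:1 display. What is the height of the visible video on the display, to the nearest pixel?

1.87:1 in 3100×1860: fills the width, so the video is 3100.00 × 1657.75.
Second fit — the 5:3 canvas into 5808×5808 spans the width: 5808.00 × 3484.80 (×1.8735 from 3100×1860).
Applying the same ×1.8735: 1657.75 → 3105.88.

3106 px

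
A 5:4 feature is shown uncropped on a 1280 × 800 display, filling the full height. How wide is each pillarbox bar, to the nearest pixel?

The feature is 800 × 5/4 ≈ 1000.00 px wide.
Leftover width: 1280 − 1000.00 = 280.00 px → 140.00 each side.

140 px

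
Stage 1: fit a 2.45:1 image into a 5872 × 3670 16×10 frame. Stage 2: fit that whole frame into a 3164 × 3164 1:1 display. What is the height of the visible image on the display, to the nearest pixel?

1291 px

2.45:1 in 5872×3670: fills the width, so the image is 5872.00 × 2396.73.
16×10 in 3164×3164: fills the width, so the intermediate becomes 3164.00 × 1977.50 — a scale of ×0.5388.
Applying the same ×0.5388: 2396.73 → 1291.43.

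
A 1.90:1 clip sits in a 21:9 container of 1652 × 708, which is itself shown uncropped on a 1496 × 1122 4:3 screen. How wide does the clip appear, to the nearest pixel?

1218 px

1.90:1 in 1652×708: fills the height, so the clip is 1345.20 × 708.00.
Second fit — the 21:9 canvas into 1496×1122 spans the width: 1496.00 × 641.14 (×0.9056 from 1652×708).
The clip scales with it: width 1345.20 × 0.9056 ≈ 1218.17.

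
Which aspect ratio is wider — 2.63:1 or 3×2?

2.63 and 3×2 = 1.5; 2.63 > 1.5.

2.63:1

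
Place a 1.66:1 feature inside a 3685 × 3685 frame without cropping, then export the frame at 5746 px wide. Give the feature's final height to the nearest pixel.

Fitted into 3685×3685, the feature spans the width; its height is 3685 / 1.660 ≈ 2219.88 px.
Resizing to 5746 px wide multiplies everything by 1.5593: 2219.88 → 3461.45 px.

3461 px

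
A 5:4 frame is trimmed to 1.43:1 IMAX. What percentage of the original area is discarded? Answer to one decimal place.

12.6%

The width stays; only height is cut (since 1.43:1 IMAX is wider than 5:4).
(1.250)/(1.430) ≈ 0.874 of the area survives, leaving 12.59% discarded.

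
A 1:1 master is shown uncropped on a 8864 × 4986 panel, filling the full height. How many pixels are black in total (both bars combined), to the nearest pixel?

19335708 pixels

That makes the image 4986.0000 px wide (4986 × 1/1).
8864 − 4986.0000 = 3878.0000 px of bars.
That's 3878.0000 × 4986 ≈ 19335708 black pixels.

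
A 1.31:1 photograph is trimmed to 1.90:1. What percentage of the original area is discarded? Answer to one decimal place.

The width stays; only height is cut (since 1.90:1 is wider than 1.31:1).
Area ratio = (1.310)/(1.900) = 68.95%; the remaining 31.05% is cropped out.

31.1%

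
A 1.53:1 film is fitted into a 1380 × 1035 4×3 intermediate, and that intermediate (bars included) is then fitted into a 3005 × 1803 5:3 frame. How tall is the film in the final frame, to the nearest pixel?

Inside the 1380×1035 canvas the film is width-limited at 1380.00 × 901.96.
4×3 in 3005×1803: fills the height, so the intermediate becomes 2404.00 × 1803.00 — a scale of ×1.7420.
The film scales with it: height 901.96 × 1.7420 ≈ 1571.24.

1571 px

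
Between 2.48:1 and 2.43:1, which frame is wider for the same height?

2.48:1

2.48 and 2.43; 2.48 > 2.43.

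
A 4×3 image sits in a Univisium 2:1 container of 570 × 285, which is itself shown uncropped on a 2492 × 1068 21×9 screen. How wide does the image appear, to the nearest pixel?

1424 px

4×3 in 570×285: fills the height, so the image is 380.00 × 285.00.
Univisium 2:1 in 2492×1068: fills the height, so the intermediate becomes 2136.00 × 1068.00 — a scale of ×3.7474.
Applying the same ×3.7474: 380.00 → 1424.00.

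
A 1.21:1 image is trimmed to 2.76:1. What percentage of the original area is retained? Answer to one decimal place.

43.8%

The width stays; only height is cut (since 2.76:1 is wider than 1.21:1).
Area ratio = (1.210)/(2.760) = 43.84% retained.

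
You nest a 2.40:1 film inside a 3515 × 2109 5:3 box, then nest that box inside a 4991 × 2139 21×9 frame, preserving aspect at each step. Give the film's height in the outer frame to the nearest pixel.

1485 px

2.40:1 in 3515×2109: fills the width, so the film is 3515.00 × 1464.58.
5:3 in 4991×2139: fills the height, so the intermediate becomes 3565.00 × 2139.00 — a scale of ×1.0142.
So the film's height is 1464.58 × 1.0142 ≈ 1485.42.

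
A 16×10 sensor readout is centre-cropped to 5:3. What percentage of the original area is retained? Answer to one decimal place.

96.0%

Going from 16×10 to 5:3 means cutting height while keeping width.
Area ratio = (1.600)/(1.667) = 96.00% retained.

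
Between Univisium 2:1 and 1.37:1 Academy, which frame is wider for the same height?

Univisium 2:1 = 2 and 1.37; 2 > 1.37.

Univisium 2:1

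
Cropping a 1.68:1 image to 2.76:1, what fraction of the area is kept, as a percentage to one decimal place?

60.9%

2.76:1 is wider than 1.68:1, so the crop keeps the full width and trims the height.
Fraction kept = (1.680)/(2.760) ≈ 60.87%.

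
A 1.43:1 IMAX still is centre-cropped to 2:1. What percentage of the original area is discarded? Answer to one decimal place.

28.5%

2:1 is wider than 1.43:1 IMAX, so the crop keeps the full width and trims the height.
Area ratio = (1.430)/(2.000) = 71.50%; the remaining 28.50% is cropped out.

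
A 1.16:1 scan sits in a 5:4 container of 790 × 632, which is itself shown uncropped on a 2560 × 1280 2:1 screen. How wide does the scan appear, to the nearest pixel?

1.16:1 in 790×632: fills the height, so the scan is 733.12 × 632.00.
Second fit — the 5:4 canvas into 2560×1280 spans the height: 1600.00 × 1280.00 (×2.0253 from 790×632).
The scan scales with it: width 733.12 × 2.0253 ≈ 1484.80.

1485 px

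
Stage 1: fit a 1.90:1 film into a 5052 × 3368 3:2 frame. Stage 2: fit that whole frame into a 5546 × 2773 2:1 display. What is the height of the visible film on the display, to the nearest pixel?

Inside the 5052×3368 canvas the film is width-limited at 5052.00 × 2658.95.
3:2 in 5546×2773: fills the height, so the intermediate becomes 4159.50 × 2773.00 — a scale of ×0.8233.
Applying the same ×0.8233: 2658.95 → 2189.21.

2189 px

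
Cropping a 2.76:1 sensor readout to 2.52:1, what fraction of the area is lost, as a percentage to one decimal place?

Going from 2.76:1 to 2.52:1 means cutting width while keeping height.
(2.520)/(2.760) ≈ 0.913 of the area survives, leaving 8.70% discarded.

8.7%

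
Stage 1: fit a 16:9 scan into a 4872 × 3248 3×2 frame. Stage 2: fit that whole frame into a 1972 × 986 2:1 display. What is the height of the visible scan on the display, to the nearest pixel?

832 px

16:9 in 4872×3248: fills the width, so the scan is 4872.00 × 2740.50.
3×2 in 1972×986: fills the height, so the intermediate becomes 1479.00 × 986.00 — a scale of ×0.3036.
So the scan's height is 2740.50 × 0.3036 ≈ 831.94.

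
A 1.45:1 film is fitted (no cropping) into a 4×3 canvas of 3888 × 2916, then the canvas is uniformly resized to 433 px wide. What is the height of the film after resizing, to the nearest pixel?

299 px

In the 3888×2916 frame the film fills the width: height = 3888 / 1.450 ≈ 2681.38 px.
The frame scales by 433/3888 = 0.1114; 2681.38 × 0.1114 ≈ 298.62 px.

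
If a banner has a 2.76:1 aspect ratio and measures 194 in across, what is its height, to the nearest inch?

At 2.76:1, 194 / 2.760 ≈ 70.29.

70 in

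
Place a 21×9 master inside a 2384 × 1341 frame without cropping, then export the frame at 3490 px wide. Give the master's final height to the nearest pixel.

1496 px

At 2384×1341 the master is width-limited, so height = 2384 × 9/21 ≈ 1021.71 px.
Resizing to 3490 px wide multiplies everything by 1.4639: 1021.71 → 1495.71 px.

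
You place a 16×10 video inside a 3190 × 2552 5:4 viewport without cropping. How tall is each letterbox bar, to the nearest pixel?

279 px

16×10 (1.600) > 5:4 (1.250), so the video fills the width.
The video is 3190 × 10/16 ≈ 1993.75 px tall.
Black = 2552 − 1993.75 = 558.25 px, or 279.12 per bar.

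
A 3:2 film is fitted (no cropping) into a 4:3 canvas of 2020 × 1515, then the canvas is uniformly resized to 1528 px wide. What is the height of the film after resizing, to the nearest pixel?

1019 px

In the 2020×1515 frame the film fills the width: height = 2020 × 2/3 ≈ 1346.67 px.
Resizing to 1528 px wide multiplies everything by 0.7564: 1346.67 → 1018.67 px.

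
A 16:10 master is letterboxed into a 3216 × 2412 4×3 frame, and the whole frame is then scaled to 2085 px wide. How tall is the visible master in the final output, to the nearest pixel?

At 3216×2412 the master is width-limited, so height = 3216 × 10/16 ≈ 2010.00 px.
Resizing to 2085 px wide multiplies everything by 0.6483: 2010.00 → 1303.12 px.

1303 px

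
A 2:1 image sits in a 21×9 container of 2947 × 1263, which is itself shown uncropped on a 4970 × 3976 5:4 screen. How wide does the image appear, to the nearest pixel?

4260 px

First fit — 2:1 into 2947×1263 spans the height: 2526.00 × 1263.00.
The 21×9 canvas is width-limited in 4970×3976, giving 4970.00 × 2130.00; scale factor 1.6865.
Applying the same ×1.6865: 2526.00 → 4260.00.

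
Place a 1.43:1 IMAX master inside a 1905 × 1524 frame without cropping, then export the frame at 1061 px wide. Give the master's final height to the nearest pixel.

In the 1905×1524 frame the master fills the width: height = 1905 / 1.430 ≈ 1332.17 px.
Scaling 1905 → 1061 is ×0.5570, so the height becomes 1332.17 × 0.5570 ≈ 741.96 px.

742 px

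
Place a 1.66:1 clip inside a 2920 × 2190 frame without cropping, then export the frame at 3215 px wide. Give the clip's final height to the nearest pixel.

At 2920×2190 the clip is width-limited, so height = 2920 / 1.660 ≈ 1759.04 px.
Scaling 2920 → 3215 is ×1.1010, so the height becomes 1759.04 × 1.1010 ≈ 1936.75 px.

1937 px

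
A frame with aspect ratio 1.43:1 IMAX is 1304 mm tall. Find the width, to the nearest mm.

1865 mm

1304 × 1.430 = 1864.72.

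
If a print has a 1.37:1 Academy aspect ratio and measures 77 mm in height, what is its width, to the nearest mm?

77 × 1.370 = 105.49.

105 mm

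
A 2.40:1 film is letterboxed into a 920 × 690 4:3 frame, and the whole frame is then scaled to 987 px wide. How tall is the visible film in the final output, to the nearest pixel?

At 920×690 the film is width-limited, so height = 920 / 2.400 ≈ 383.33 px.
The frame scales by 987/920 = 1.0728; 383.33 × 1.0728 ≈ 411.25 px.

411 px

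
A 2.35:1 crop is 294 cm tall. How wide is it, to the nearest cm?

691 cm

At 2.35:1, 294 × 2.350 ≈ 690.90.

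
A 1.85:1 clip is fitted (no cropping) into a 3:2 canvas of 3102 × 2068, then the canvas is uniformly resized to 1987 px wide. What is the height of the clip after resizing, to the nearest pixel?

Fitted into 3102×2068, the clip spans the width; its height is 3102 / 1.850 ≈ 1676.76 px.
The frame scales by 1987/3102 = 0.6406; 1676.76 × 0.6406 ≈ 1074.05 px.

1074 px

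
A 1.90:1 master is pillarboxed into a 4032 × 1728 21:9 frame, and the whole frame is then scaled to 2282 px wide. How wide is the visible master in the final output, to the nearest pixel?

In the 4032×1728 frame the master fills the height: width = 1728 × 1.900 ≈ 3283.20 px.
The frame scales by 2282/4032 = 0.5660; 3283.20 × 0.5660 ≈ 1858.20 px.

1858 px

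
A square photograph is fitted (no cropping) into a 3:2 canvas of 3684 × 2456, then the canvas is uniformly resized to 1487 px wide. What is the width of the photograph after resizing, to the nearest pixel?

991 px

At 3684×2456 the photograph is height-limited, so width = 2456 × 1/1 ≈ 2456.00 px.
The frame scales by 1487/3684 = 0.4036; 2456.00 × 0.4036 ≈ 991.33 px.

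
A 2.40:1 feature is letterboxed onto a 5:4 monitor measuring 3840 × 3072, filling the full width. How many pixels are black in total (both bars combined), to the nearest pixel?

That makes the image 1600.0000 px tall (3840 / 2.400).
3072 − 1600.0000 = 1472.0000 px of bars.
That's 1472.0000 × 3840 ≈ 5652480 black pixels.

5652480 pixels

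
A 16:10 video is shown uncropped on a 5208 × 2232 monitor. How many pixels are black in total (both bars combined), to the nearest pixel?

16:10 (1.600) < 21:9 (2.333), so the video fills the height.
Content width = 2232 × 16/10 ≈ 3571.2000 px.
Black = 5208 − 3571.2000 = 1636.8000 px.
That's 1636.8000 × 2232 ≈ 3653338 black pixels.

3653338 pixels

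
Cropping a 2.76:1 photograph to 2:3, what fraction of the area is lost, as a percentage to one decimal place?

75.8%

Going from 2.76:1 to 2:3 means cutting width while keeping height.
Fraction kept = (0.667)/(2.760) ≈ 24.15%, so 75.85% is lost.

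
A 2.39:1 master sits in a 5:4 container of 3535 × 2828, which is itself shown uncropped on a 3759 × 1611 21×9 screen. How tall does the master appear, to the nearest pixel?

Inside the 3535×2828 canvas the master is width-limited at 3535.00 × 1479.08.
Second fit — the 5:4 canvas into 3759×1611 spans the height: 2013.75 × 1611.00 (×0.5697 from 3535×2828).
Applying the same ×0.5697: 1479.08 → 842.57.

843 px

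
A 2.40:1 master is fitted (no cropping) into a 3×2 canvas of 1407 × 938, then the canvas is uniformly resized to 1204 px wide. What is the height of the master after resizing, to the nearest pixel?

At 1407×938 the master is width-limited, so height = 1407 / 2.400 ≈ 586.25 px.
Resizing to 1204 px wide multiplies everything by 0.8557: 586.25 → 501.67 px.

502 px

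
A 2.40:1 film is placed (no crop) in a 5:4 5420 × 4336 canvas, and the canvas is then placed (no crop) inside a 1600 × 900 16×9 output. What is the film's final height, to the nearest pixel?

First fit — 2.40:1 into 5420×4336 spans the width: 5420.00 × 2258.33.
Second fit — the 5:4 canvas into 1600×900 spans the height: 1125.00 × 900.00 (×0.2076 from 5420×4336).
So the film's height is 2258.33 × 0.2076 ≈ 468.75.

469 px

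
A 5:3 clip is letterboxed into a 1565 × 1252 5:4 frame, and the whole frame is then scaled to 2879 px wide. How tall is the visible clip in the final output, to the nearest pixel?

1727 px

At 1565×1252 the clip is width-limited, so height = 1565 × 3/5 ≈ 939.00 px.
The frame scales by 2879/1565 = 1.8396; 939.00 × 1.8396 ≈ 1727.40 px.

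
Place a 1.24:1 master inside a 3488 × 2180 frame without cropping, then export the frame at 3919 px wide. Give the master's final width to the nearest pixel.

3037 px

At 3488×2180 the master is height-limited, so width = 2180 × 1.240 ≈ 2703.20 px.
The frame scales by 3919/3488 = 1.1236; 2703.20 × 1.1236 ≈ 3037.22 px.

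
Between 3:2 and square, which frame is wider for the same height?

3:2

3:2 = 1.5 and square = 1; 1.5 > 1.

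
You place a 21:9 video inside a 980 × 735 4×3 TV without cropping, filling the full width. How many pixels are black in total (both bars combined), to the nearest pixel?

308700 pixels

The video is 980 × 9/21 ≈ 420.0000 px tall.
735 − 420.0000 = 315.0000 px of bars.
That's 315.0000 × 980 ≈ 308700 black pixels.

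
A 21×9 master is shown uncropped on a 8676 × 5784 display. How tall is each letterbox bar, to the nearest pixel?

Since 2.333 > 1.500, the master is width-limited.
Content height = 8676 × 9/21 ≈ 3718.29 px.
Black = 5784 − 3718.29 = 2065.71 px, or 1032.86 per bar.

1033 px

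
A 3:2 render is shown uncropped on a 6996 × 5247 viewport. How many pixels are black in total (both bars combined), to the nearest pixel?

3:2 (1.500) > 4×3 (1.333), so the render fills the width.
Content height = 6996 × 2/3 ≈ 4664.0000 px.
Black = 5247 − 4664.0000 = 583.0000 px.
Across the 6996-px span: 583.0000 × 6996 ≈ 4078668 px.

4078668 pixels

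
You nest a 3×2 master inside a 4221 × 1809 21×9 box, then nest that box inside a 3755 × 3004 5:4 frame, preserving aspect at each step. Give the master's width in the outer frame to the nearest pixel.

Inside the 4221×1809 canvas the master is height-limited at 2713.50 × 1809.00.
Second fit — the 21×9 canvas into 3755×3004 spans the width: 3755.00 × 1609.29 (×0.8896 from 4221×1809).
So the master's width is 2713.50 × 0.8896 ≈ 2413.93.

2414 px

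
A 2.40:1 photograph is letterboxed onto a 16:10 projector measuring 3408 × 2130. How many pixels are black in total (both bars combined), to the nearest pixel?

2419680 pixels

2.40:1 (2.400) > 16:10 (1.600), so the photograph fills the width.
Content height = 3408 / 2.400 ≈ 1420.0000 px.
Black = 2130 − 1420.0000 = 710.0000 px.
Bar area = 710.0000 × 3408 ≈ 2419680 px.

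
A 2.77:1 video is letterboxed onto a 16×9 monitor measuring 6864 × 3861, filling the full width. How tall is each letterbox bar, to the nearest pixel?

692 px

The video is 6864 / 2.770 ≈ 2477.98 px tall.
Black = 3861 − 2477.98 = 1383.02 px, or 691.51 per bar.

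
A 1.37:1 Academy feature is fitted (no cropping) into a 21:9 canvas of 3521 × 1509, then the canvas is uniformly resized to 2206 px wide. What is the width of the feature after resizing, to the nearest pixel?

Fitted into 3521×1509, the feature spans the height; its width is 1509 × 1.370 ≈ 2067.33 px.
The frame scales by 2206/3521 = 0.6265; 2067.33 × 0.6265 ≈ 1295.24 px.

1295 px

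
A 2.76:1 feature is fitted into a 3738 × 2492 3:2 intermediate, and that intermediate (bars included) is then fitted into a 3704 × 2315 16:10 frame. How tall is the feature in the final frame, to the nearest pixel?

1258 px

Inside the 3738×2492 canvas the feature is width-limited at 3738.00 × 1354.35.
3:2 in 3704×2315: fills the height, so the intermediate becomes 3472.50 × 2315.00 — a scale of ×0.9290.
The feature scales with it: height 1354.35 × 0.9290 ≈ 1258.15.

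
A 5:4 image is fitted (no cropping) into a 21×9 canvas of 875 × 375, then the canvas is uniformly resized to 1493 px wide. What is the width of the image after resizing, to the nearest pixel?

In the 875×375 frame the image fills the height: width = 375 × 5/4 ≈ 468.75 px.
Resizing to 1493 px wide multiplies everything by 1.7063: 468.75 → 799.82 px.

800 px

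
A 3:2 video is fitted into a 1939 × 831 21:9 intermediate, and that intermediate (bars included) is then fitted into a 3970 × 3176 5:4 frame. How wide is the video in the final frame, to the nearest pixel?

2552 px

Inside the 1939×831 canvas the video is height-limited at 1246.50 × 831.00.
21:9 in 3970×3176: fills the width, so the intermediate becomes 3970.00 × 1701.43 — a scale of ×2.0474.
Applying the same ×2.0474: 1246.50 → 2552.14.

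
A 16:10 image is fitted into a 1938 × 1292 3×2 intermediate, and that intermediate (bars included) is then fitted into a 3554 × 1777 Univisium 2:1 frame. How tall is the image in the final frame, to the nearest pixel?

First fit — 16:10 into 1938×1292 spans the width: 1938.00 × 1211.25.
Second fit — the 3×2 canvas into 3554×1777 spans the height: 2665.50 × 1777.00 (×1.3754 from 1938×1292).
Applying the same ×1.3754: 1211.25 → 1665.94.

1666 px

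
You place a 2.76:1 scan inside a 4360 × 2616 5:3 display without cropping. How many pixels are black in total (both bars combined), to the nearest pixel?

Since 2.760 > 1.667, the scan is width-limited.
Content height = 4360 / 2.760 ≈ 1579.7101 px.
Black = 2616 − 1579.7101 = 1036.2899 px.
Bar area = 1036.2899 × 4360 ≈ 4518224 px.

4518224 pixels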